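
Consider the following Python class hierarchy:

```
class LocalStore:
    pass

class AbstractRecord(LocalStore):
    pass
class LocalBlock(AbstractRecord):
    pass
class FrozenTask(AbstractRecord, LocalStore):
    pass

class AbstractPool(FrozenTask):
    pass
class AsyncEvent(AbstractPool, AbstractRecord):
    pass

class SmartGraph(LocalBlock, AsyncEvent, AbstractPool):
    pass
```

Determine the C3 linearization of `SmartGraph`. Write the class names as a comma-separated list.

SmartGraph, LocalBlock, AsyncEvent, AbstractPool, FrozenTask, AbstractRecord, LocalStore, object

L[SmartGraph] = SmartGraph + merge(L[LocalBlock], L[AsyncEvent], L[AbstractPool], [LocalBlock AsyncEvent AbstractPool])
  take LocalBlock:  [LocalBlock AbstractRecord LocalStore object] + [AsyncEvent AbstractPool FrozenTask AbstractRecord LocalStore object] + [AbstractPool FrozenTask AbstractRecord LocalStore object] + [LocalBlock AsyncEvent AbstractPool]
  take AsyncEvent:  [AbstractRecord LocalStore object] + [AsyncEvent AbstractPool FrozenTask AbstractRecord LocalStore object] + [AbstractPool FrozenTask AbstractRecord LocalStore object] + [AsyncEvent AbstractPool]
  take AbstractPool:  [AbstractRecord LocalStore object] + [AbstractPool FrozenTask AbstractRecord LocalStore object] + [AbstractPool FrozenTask AbstractRecord LocalStore object] + [AbstractPool]
  take FrozenTask:  [AbstractRecord LocalStore object] + [FrozenTask AbstractRecord LocalStore object] + [FrozenTask AbstractRecord LocalStore object]
  take AbstractRecord:  [AbstractRecord LocalStore object] + [AbstractRecord LocalStore object] + [AbstractRecord LocalStore object]
  take LocalStore:  [LocalStore object] + [LocalStore object] + [LocalStore object]
  take object:  [object] + [object] + [object]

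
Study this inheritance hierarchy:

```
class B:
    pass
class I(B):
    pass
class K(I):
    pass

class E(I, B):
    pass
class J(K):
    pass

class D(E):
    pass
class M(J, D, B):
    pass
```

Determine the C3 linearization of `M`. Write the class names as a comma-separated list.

L[M] = M + merge(L[J], L[D], L[B], [J D B])
  take J:  [J K I B object] + [D E I B object] + [B object] + [J D B]
  take K:  [K I B object] + [D E I B object] + [B object] + [D B]
  take D:  [I B object] + [D E I B object] + [B object] + [D B]
  take E:  [I B object] + [E I B object] + [B object] + [B]
  take I:  [I B object] + [I B object] + [B object] + [B]
  take B:  [B object] + [B object] + [B object] + [B]
  take object:  [object] + [object] + [object]

M, J, K, D, E, I, B, object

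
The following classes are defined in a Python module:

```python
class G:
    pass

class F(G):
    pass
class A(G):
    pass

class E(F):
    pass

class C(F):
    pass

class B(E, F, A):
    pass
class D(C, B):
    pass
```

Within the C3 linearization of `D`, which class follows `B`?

E

L[D] = D + merge(L[C], L[B], [C B])
  take C:  [C F G object] + [B E F A G object] + [C B]
  take B:  [F G object] + [B E F A G object] + [B]
  take E:  [F G object] + [E F A G object]
  take F:  [F G object] + [F A G object]
  take A:  [G object] + [A G object]
  take G:  [G object] + [G object]
  take object:  [object] + [object]
MRO: D C B E F A G object
B is at position 2; next is E.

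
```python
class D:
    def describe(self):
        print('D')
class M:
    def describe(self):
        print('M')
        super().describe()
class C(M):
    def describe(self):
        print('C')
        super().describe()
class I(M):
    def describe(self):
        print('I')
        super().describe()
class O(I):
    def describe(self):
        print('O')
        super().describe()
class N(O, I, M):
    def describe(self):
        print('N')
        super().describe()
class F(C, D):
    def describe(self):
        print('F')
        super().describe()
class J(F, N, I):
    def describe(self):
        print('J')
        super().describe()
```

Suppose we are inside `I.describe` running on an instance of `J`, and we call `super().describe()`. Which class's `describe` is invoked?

M

L[J] = J + merge(L[F], L[N], L[I], [F N I])
  take F:  [F C M D object] + [N O I M object] + [I M object] + [F N I]
  take C:  [C M D object] + [N O I M object] + [I M object] + [N I]
  take N:  [M D object] + [N O I M object] + [I M object] + [N I]
  take O:  [M D object] + [O I M object] + [I M object] + [I]
  take I:  [M D object] + [I M object] + [I M object] + [I]
  take M:  [M D object] + [M object] + [M object]
  take D:  [D object] + [object] + [object]
  take object:  [object] + [object] + [object]
MRO: J F C N O I M D object
super() in I.describe on a J instance goes to the class after I in J's MRO: M.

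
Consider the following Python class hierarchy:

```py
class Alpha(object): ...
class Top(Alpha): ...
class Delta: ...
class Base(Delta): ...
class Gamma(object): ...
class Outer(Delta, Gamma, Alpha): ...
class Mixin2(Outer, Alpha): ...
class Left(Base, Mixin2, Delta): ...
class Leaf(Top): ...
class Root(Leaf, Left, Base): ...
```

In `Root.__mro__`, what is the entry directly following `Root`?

L[Root] = Root + merge(L[Leaf], L[Left], L[Base], [Leaf Left Base])
  take Leaf:  [Leaf Top Alpha object] + [Left Base Mixin2 Outer Delta Gamma Alpha object] + [Base Delta object] + [Leaf Left Base]
  take Top:  [Top Alpha object] + [Left Base Mixin2 Outer Delta Gamma Alpha object] + [Base Delta object] + [Left Base]
  take Left:  [Alpha object] + [Left Base Mixin2 Outer Delta Gamma Alpha object] + [Base Delta object] + [Left Base]
  take Base:  [Alpha object] + [Base Mixin2 Outer Delta Gamma Alpha object] + [Base Delta object] + [Base]
  take Mixin2:  [Alpha object] + [Mixin2 Outer Delta Gamma Alpha object] + [Delta object]
  take Outer:  [Alpha object] + [Outer Delta Gamma Alpha object] + [Delta object]
  take Delta:  [Alpha object] + [Delta Gamma Alpha object] + [Delta object]
  take Gamma:  [Alpha object] + [Gamma Alpha object] + [object]
  take Alpha:  [Alpha object] + [Alpha object] + [object]
  take object:  [object] + [object] + [object]
MRO: Root Leaf Top Left Base Mixin2 Outer Delta Gamma Alpha object
Root is at position 0; next is Leaf.

Leaf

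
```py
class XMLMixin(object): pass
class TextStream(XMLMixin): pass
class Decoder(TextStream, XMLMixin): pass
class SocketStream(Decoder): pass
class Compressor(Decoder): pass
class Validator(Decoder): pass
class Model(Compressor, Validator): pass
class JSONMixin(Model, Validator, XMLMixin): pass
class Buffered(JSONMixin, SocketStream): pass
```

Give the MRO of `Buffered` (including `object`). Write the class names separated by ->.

Buffered -> JSONMixin -> Model -> Compressor -> Validator -> SocketStream -> Decoder -> TextStream -> XMLMixin -> object

L[Buffered] = Buffered + merge(L[JSONMixin], L[SocketStream], [JSONMixin SocketStream])
  take JSONMixin:  [JSONMixin Model Compressor Validator Decoder TextStream XMLMixin object] + [SocketStream Decoder TextStream XMLMixin object] + [JSONMixin SocketStream]
  take Model:  [Model Compressor Validator Decoder TextStream XMLMixin object] + [SocketStream Decoder TextStream XMLMixin object] + [SocketStream]
  take Compressor:  [Compressor Validator Decoder TextStream XMLMixin object] + [SocketStream Decoder TextStream XMLMixin object] + [SocketStream]
  take Validator:  [Validator Decoder TextStream XMLMixin object] + [SocketStream Decoder TextStream XMLMixin object] + [SocketStream]
  take SocketStream:  [Decoder TextStream XMLMixin object] + [SocketStream Decoder TextStream XMLMixin object] + [SocketStream]
  take Decoder:  [Decoder TextStream XMLMixin object] + [Decoder TextStream XMLMixin object]
  take TextStream:  [TextStream XMLMixin object] + [TextStream XMLMixin object]
  take XMLMixin:  [XMLMixin object] + [XMLMixin object]
  take object:  [object] + [object]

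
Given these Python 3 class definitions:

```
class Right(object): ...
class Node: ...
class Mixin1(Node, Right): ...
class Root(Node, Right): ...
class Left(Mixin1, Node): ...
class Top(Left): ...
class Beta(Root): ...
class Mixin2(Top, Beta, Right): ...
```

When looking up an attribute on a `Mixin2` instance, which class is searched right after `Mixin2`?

L[Mixin2] = Mixin2 + merge(L[Top], L[Beta], L[Right], [Top Beta Right])
  take Top:  [Top Left Mixin1 Node Right object] + [Beta Root Node Right object] + [Right object] + [Top Beta Right]
  take Left:  [Left Mixin1 Node Right object] + [Beta Root Node Right object] + [Right object] + [Beta Right]
  take Mixin1:  [Mixin1 Node Right object] + [Beta Root Node Right object] + [Right object] + [Beta Right]
  take Beta:  [Node Right object] + [Beta Root Node Right object] + [Right object] + [Beta Right]
  take Root:  [Node Right object] + [Root Node Right object] + [Right object] + [Right]
  take Node:  [Node Right object] + [Node Right object] + [Right object] + [Right]
  take Right:  [Right object] + [Right object] + [Right object] + [Right]
  take object:  [object] + [object] + [object]
MRO: Mixin2 Top Left Mixin1 Beta Root Node Right object
Mixin2 is at position 0; next is Top.

Top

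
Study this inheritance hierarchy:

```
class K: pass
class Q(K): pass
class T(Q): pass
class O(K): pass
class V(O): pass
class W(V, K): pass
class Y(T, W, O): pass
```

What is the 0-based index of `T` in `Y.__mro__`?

L[Y] = Y + merge(L[T], L[W], L[O], [T W O])
  take T:  [T Q K object] + [W V O K object] + [O K object] + [T W O]
  take Q:  [Q K object] + [W V O K object] + [O K object] + [W O]
  take W:  [K object] + [W V O K object] + [O K object] + [W O]
  take V:  [K object] + [V O K object] + [O K object] + [O]
  take O:  [K object] + [O K object] + [O K object] + [O]
  take K:  [K object] + [K object] + [K object]
  take object:  [object] + [object] + [object]
MRO: Y T Q W V O K object
T sits at index 1.

1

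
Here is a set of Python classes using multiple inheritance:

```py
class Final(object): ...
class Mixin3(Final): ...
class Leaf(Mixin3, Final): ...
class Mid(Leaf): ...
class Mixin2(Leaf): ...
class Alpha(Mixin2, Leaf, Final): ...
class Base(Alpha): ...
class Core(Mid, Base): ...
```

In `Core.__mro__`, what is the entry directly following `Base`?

Alpha

L[Core] = Core + merge(L[Mid], L[Base], [Mid Base])
  take Mid:  [Mid Leaf Mixin3 Final object] + [Base Alpha Mixin2 Leaf Mixin3 Final object] + [Mid Base]
  take Base:  [Leaf Mixin3 Final object] + [Base Alpha Mixin2 Leaf Mixin3 Final object] + [Base]
  take Alpha:  [Leaf Mixin3 Final object] + [Alpha Mixin2 Leaf Mixin3 Final object]
  take Mixin2:  [Leaf Mixin3 Final object] + [Mixin2 Leaf Mixin3 Final object]
  take Leaf:  [Leaf Mixin3 Final object] + [Leaf Mixin3 Final object]
  take Mixin3:  [Mixin3 Final object] + [Mixin3 Final object]
  take Final:  [Final object] + [Final object]
  take object:  [object] + [object]
MRO: Core Mid Base Alpha Mixin2 Leaf Mixin3 Final object
Base is at position 2; next is Alpha.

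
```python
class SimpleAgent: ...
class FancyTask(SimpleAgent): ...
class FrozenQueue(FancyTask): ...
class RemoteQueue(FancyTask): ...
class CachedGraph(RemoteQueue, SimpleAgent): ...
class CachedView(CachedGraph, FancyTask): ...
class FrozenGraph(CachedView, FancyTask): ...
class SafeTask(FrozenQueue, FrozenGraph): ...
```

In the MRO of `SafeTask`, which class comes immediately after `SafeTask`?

L[SafeTask] = SafeTask + merge(L[FrozenQueue], L[FrozenGraph], [FrozenQueue FrozenGraph])
  take FrozenQueue:  [FrozenQueue FancyTask SimpleAgent object] + [FrozenGraph CachedView CachedGraph RemoteQueue FancyTask SimpleAgent object] + [FrozenQueue FrozenGraph]
  take FrozenGraph:  [FancyTask SimpleAgent object] + [FrozenGraph CachedView CachedGraph RemoteQueue FancyTask SimpleAgent object] + [FrozenGraph]
  take CachedView:  [FancyTask SimpleAgent object] + [CachedView CachedGraph RemoteQueue FancyTask SimpleAgent object]
  take CachedGraph:  [FancyTask SimpleAgent object] + [CachedGraph RemoteQueue FancyTask SimpleAgent object]
  take RemoteQueue:  [FancyTask SimpleAgent object] + [RemoteQueue FancyTask SimpleAgent object]
  take FancyTask:  [FancyTask SimpleAgent object] + [FancyTask SimpleAgent object]
  take SimpleAgent:  [SimpleAgent object] + [SimpleAgent object]
  take object:  [object] + [object]
MRO: SafeTask FrozenQueue FrozenGraph CachedView CachedGraph RemoteQueue FancyTask SimpleAgent object
SafeTask is at position 0; next is FrozenQueue.

FrozenQueue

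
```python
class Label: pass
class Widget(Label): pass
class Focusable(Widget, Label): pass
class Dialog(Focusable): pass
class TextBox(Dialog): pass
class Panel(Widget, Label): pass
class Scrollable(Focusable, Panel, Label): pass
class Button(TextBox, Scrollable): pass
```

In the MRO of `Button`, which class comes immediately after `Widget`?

L[Button] = Button + merge(L[TextBox], L[Scrollable], [TextBox Scrollable])
  take TextBox:  [TextBox Dialog Focusable Widget Label object] + [Scrollable Focusable Panel Widget Label object] + [TextBox Scrollable]
  take Dialog:  [Dialog Focusable Widget Label object] + [Scrollable Focusable Panel Widget Label object] + [Scrollable]
  take Scrollable:  [Focusable Widget Label object] + [Scrollable Focusable Panel Widget Label object] + [Scrollable]
  take Focusable:  [Focusable Widget Label object] + [Focusable Panel Widget Label object]
  take Panel:  [Widget Label object] + [Panel Widget Label object]
  take Widget:  [Widget Label object] + [Widget Label object]
  take Label:  [Label object] + [Label object]
  take object:  [object] + [object]
MRO: Button TextBox Dialog Scrollable Focusable Panel Widget Label object
Widget is at position 6; next is Label.

Label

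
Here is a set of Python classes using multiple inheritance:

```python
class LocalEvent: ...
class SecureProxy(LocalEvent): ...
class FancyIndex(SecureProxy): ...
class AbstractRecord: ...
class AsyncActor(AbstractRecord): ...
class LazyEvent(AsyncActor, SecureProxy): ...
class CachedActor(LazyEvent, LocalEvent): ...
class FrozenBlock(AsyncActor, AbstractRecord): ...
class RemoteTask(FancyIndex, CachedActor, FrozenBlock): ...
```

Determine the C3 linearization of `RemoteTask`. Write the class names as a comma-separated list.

L[RemoteTask] = RemoteTask + merge(L[FancyIndex], L[CachedActor], L[FrozenBlock], [FancyIndex CachedActor FrozenBlock])
  take FancyIndex:  [FancyIndex SecureProxy LocalEvent object] + [CachedActor LazyEvent AsyncActor AbstractRecord SecureProxy LocalEvent object] + [FrozenBlock AsyncActor AbstractRecord object] + [FancyIndex CachedActor FrozenBlock]
  take CachedActor:  [SecureProxy LocalEvent object] + [CachedActor LazyEvent AsyncActor AbstractRecord SecureProxy LocalEvent object] + [FrozenBlock AsyncActor AbstractRecord object] + [CachedActor FrozenBlock]
  take LazyEvent:  [SecureProxy LocalEvent object] + [LazyEvent AsyncActor AbstractRecord SecureProxy LocalEvent object] + [FrozenBlock AsyncActor AbstractRecord object] + [FrozenBlock]
  take FrozenBlock:  [SecureProxy LocalEvent object] + [AsyncActor AbstractRecord SecureProxy LocalEvent object] + [FrozenBlock AsyncActor AbstractRecord object] + [FrozenBlock]
  take AsyncActor:  [SecureProxy LocalEvent object] + [AsyncActor AbstractRecord SecureProxy LocalEvent object] + [AsyncActor AbstractRecord object]
  take AbstractRecord:  [SecureProxy LocalEvent object] + [AbstractRecord SecureProxy LocalEvent object] + [AbstractRecord object]
  take SecureProxy:  [SecureProxy LocalEvent object] + [SecureProxy LocalEvent object] + [object]
  take LocalEvent:  [LocalEvent object] + [LocalEvent object] + [object]
  take object:  [object] + [object] + [object]

RemoteTask, FancyIndex, CachedActor, LazyEvent, FrozenBlock, AsyncActor, AbstractRecord, SecureProxy, LocalEvent, object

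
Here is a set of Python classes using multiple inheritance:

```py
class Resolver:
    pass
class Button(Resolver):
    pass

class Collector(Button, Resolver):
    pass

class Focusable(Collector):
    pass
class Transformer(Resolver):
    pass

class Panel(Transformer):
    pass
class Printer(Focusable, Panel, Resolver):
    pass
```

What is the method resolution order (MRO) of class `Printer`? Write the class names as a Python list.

L[Printer] = Printer + merge(L[Focusable], L[Panel], L[Resolver], [Focusable Panel Resolver])
  take Focusable:  [Focusable Collector Button Resolver object] + [Panel Transformer Resolver object] + [Resolver object] + [Focusable Panel Resolver]
  take Collector:  [Collector Button Resolver object] + [Panel Transformer Resolver object] + [Resolver object] + [Panel Resolver]
  take Button:  [Button Resolver object] + [Panel Transformer Resolver object] + [Resolver object] + [Panel Resolver]
  take Panel:  [Resolver object] + [Panel Transformer Resolver object] + [Resolver object] + [Panel Resolver]
  take Transformer:  [Resolver object] + [Transformer Resolver object] + [Resolver object] + [Resolver]
  take Resolver:  [Resolver object] + [Resolver object] + [Resolver object] + [Resolver]
  take object:  [object] + [object] + [object]

[Printer, Focusable, Collector, Button, Panel, Transformer, Resolver, object]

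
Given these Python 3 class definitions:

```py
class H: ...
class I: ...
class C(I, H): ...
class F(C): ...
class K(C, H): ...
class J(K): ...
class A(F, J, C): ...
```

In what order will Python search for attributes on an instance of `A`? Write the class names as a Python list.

[A, F, J, K, C, I, H, object]

L[A] = A + merge(L[F], L[J], L[C], [F J C])
  take F:  [F C I H object] + [J K C I H object] + [C I H object] + [F J C]
  take J:  [C I H object] + [J K C I H object] + [C I H object] + [J C]
  take K:  [C I H object] + [K C I H object] + [C I H object] + [C]
  take C:  [C I H object] + [C I H object] + [C I H object] + [C]
  take I:  [I H object] + [I H object] + [I H object]
  take H:  [H object] + [H object] + [H object]
  take object:  [object] + [object] + [object]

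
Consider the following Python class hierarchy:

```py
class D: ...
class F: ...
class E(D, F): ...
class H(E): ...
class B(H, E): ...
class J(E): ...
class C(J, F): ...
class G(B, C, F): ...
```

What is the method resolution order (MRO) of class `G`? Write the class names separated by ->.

L[G] = G + merge(L[B], L[C], L[F], [B C F])
  take B:  [B H E D F object] + [C J E D F object] + [F object] + [B C F]
  take H:  [H E D F object] + [C J E D F object] + [F object] + [C F]
  take C:  [E D F object] + [C J E D F object] + [F object] + [C F]
  take J:  [E D F object] + [J E D F object] + [F object] + [F]
  take E:  [E D F object] + [E D F object] + [F object] + [F]
  take D:  [D F object] + [D F object] + [F object] + [F]
  take F:  [F object] + [F object] + [F object] + [F]
  take object:  [object] + [object] + [object]

G -> B -> H -> C -> J -> E -> D -> F -> object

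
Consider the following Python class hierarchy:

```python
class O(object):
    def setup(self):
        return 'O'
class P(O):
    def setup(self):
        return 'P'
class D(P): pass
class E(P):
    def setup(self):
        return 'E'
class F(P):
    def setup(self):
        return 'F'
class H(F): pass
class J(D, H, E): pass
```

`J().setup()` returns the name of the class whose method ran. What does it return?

L[J] = J + merge(L[D], L[H], L[E], [D H E])
  take D:  [D P O object] + [H F P O object] + [E P O object] + [D H E]
  take H:  [P O object] + [H F P O object] + [E P O object] + [H E]
  take F:  [P O object] + [F P O object] + [E P O object] + [E]
  take E:  [P O object] + [P O object] + [E P O object] + [E]
  take P:  [P O object] + [P O object] + [P O object]
  take O:  [O object] + [O object] + [O object]
  take object:  [object] + [object] + [object]
MRO: J D H F E P O object
setup is defined in: E, F, O, P. First along the MRO is F.

F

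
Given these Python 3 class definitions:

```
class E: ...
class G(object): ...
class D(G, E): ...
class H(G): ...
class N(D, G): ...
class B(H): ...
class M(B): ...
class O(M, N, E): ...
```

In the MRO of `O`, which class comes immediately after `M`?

B

L[O] = O + merge(L[M], L[N], L[E], [M N E])
  take M:  [M B H G object] + [N D G E object] + [E object] + [M N E]
  take B:  [B H G object] + [N D G E object] + [E object] + [N E]
  take H:  [H G object] + [N D G E object] + [E object] + [N E]
  take N:  [G object] + [N D G E object] + [E object] + [N E]
  take D:  [G object] + [D G E object] + [E object] + [E]
  take G:  [G object] + [G E object] + [E object] + [E]
  take E:  [object] + [E object] + [E object] + [E]
  take object:  [object] + [object] + [object]
MRO: O M B H N D G E object
M is at position 1; next is B.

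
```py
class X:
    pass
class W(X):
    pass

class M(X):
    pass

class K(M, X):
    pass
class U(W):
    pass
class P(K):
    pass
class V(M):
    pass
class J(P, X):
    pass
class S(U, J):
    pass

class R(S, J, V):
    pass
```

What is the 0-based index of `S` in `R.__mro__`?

1

L[R] = R + merge(L[S], L[J], L[V], [S J V])
  take S:  [S U W J P K M X object] + [J P K M X object] + [V M X object] + [S J V]
  take U:  [U W J P K M X object] + [J P K M X object] + [V M X object] + [J V]
  take W:  [W J P K M X object] + [J P K M X object] + [V M X object] + [J V]
  take J:  [J P K M X object] + [J P K M X object] + [V M X object] + [J V]
  take P:  [P K M X object] + [P K M X object] + [V M X object] + [V]
  take K:  [K M X object] + [K M X object] + [V M X object] + [V]
  take V:  [M X object] + [M X object] + [V M X object] + [V]
  take M:  [M X object] + [M X object] + [M X object]
  take X:  [X object] + [X object] + [X object]
  take object:  [object] + [object] + [object]
MRO: R S U W J P K V M X object
S sits at index 1.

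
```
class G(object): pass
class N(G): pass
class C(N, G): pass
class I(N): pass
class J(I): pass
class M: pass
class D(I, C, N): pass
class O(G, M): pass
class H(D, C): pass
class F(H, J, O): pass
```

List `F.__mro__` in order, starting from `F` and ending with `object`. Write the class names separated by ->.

F -> H -> D -> J -> I -> C -> N -> O -> G -> M -> object

L[F] = F + merge(L[H], L[J], L[O], [H J O])
  take H:  [H D I C N G object] + [J I N G object] + [O G M object] + [H J O]
  take D:  [D I C N G object] + [J I N G object] + [O G M object] + [J O]
  take J:  [I C N G object] + [J I N G object] + [O G M object] + [J O]
  take I:  [I C N G object] + [I N G object] + [O G M object] + [O]
  take C:  [C N G object] + [N G object] + [O G M object] + [O]
  take N:  [N G object] + [N G object] + [O G M object] + [O]
  take O:  [G object] + [G object] + [O G M object] + [O]
  take G:  [G object] + [G object] + [G M object]
  take M:  [object] + [object] + [M object]
  take object:  [object] + [object] + [object]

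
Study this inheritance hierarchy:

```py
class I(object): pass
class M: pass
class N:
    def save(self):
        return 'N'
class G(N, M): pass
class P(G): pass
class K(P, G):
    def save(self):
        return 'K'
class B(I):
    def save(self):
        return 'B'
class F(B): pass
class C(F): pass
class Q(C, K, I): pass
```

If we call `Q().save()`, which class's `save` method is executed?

L[Q] = Q + merge(L[C], L[K], L[I], [C K I])
  take C:  [C F B I object] + [K P G N M object] + [I object] + [C K I]
  take F:  [F B I object] + [K P G N M object] + [I object] + [K I]
  take B:  [B I object] + [K P G N M object] + [I object] + [K I]
  take K:  [I object] + [K P G N M object] + [I object] + [K I]
  take I:  [I object] + [P G N M object] + [I object] + [I]
  take P:  [object] + [P G N M object] + [object]
  take G:  [object] + [G N M object] + [object]
  take N:  [object] + [N M object] + [object]
  take M:  [object] + [M object] + [object]
  take object:  [object] + [object] + [object]
MRO: Q C F B K I P G N M object
save is defined in: B, K, N. First along the MRO is B.

B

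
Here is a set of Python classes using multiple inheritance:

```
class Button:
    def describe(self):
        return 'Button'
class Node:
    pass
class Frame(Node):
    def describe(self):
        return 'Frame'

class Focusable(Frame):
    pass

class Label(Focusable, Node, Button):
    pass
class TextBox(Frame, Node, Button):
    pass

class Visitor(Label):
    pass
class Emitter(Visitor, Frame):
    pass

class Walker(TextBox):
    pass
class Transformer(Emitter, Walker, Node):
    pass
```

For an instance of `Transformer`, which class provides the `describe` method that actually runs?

L[Transformer] = Transformer + merge(L[Emitter], L[Walker], L[Node], [Emitter Walker Node])
  take Emitter:  [Emitter Visitor Label Focusable Frame Node Button object] + [Walker TextBox Frame Node Button object] + [Node object] + [Emitter Walker Node]
  take Visitor:  [Visitor Label Focusable Frame Node Button object] + [Walker TextBox Frame Node Button object] + [Node object] + [Walker Node]
  take Label:  [Label Focusable Frame Node Button object] + [Walker TextBox Frame Node Button object] + [Node object] + [Walker Node]
  take Focusable:  [Focusable Frame Node Button object] + [Walker TextBox Frame Node Button object] + [Node object] + [Walker Node]
  take Walker:  [Frame Node Button object] + [Walker TextBox Frame Node Button object] + [Node object] + [Walker Node]
  take TextBox:  [Frame Node Button object] + [TextBox Frame Node Button object] + [Node object] + [Node]
  take Frame:  [Frame Node Button object] + [Frame Node Button object] + [Node object] + [Node]
  take Node:  [Node Button object] + [Node Button object] + [Node object] + [Node]
  take Button:  [Button object] + [Button object] + [object]
  take object:  [object] + [object] + [object]
MRO: Transformer Emitter Visitor Label Focusable Walker TextBox Frame Node Button object
describe is defined in: Button, Frame. First along the MRO is Frame.

Frame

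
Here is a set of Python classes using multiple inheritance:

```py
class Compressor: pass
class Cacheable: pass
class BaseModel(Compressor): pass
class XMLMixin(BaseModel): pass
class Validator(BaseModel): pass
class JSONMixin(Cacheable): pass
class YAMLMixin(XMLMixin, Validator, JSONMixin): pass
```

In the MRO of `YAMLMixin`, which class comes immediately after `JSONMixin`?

L[YAMLMixin] = YAMLMixin + merge(L[XMLMixin], L[Validator], L[JSONMixin], [XMLMixin Validator JSONMixin])
  take XMLMixin:  [XMLMixin BaseModel Compressor object] + [Validator BaseModel Compressor object] + [JSONMixin Cacheable object] + [XMLMixin Validator JSONMixin]
  take Validator:  [BaseModel Compressor object] + [Validator BaseModel Compressor object] + [JSONMixin Cacheable object] + [Validator JSONMixin]
  take BaseModel:  [BaseModel Compressor object] + [BaseModel Compressor object] + [JSONMixin Cacheable object] + [JSONMixin]
  take Compressor:  [Compressor object] + [Compressor object] + [JSONMixin Cacheable object] + [JSONMixin]
  take JSONMixin:  [object] + [object] + [JSONMixin Cacheable object] + [JSONMixin]
  take Cacheable:  [object] + [object] + [Cacheable object]
  take object:  [object] + [object] + [object]
MRO: YAMLMixin XMLMixin Validator BaseModel Compressor JSONMixin Cacheable object
JSONMixin is at position 5; next is Cacheable.

Cacheable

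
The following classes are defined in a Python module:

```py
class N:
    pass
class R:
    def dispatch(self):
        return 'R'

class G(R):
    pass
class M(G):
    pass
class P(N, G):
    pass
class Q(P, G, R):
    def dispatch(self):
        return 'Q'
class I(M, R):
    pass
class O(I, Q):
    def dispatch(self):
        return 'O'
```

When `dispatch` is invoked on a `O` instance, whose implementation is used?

L[O] = O + merge(L[I], L[Q], [I Q])
  take I:  [I M G R object] + [Q P N G R object] + [I Q]
  take M:  [M G R object] + [Q P N G R object] + [Q]
  take Q:  [G R object] + [Q P N G R object] + [Q]
  take P:  [G R object] + [P N G R object]
  take N:  [G R object] + [N G R object]
  take G:  [G R object] + [G R object]
  take R:  [R object] + [R object]
  take object:  [object] + [object]
MRO: O I M Q P N G R object
dispatch is defined in: O, Q, R. First along the MRO is O.

O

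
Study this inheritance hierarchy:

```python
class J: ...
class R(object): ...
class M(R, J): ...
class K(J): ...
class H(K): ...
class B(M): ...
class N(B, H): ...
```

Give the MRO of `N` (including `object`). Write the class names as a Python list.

L[N] = N + merge(L[B], L[H], [B H])
  take B:  [B M R J object] + [H K J object] + [B H]
  take M:  [M R J object] + [H K J object] + [H]
  take R:  [R J object] + [H K J object] + [H]
  take H:  [J object] + [H K J object] + [H]
  take K:  [J object] + [K J object]
  take J:  [J object] + [J object]
  take object:  [object] + [object]

[N, B, M, R, H, K, J, object]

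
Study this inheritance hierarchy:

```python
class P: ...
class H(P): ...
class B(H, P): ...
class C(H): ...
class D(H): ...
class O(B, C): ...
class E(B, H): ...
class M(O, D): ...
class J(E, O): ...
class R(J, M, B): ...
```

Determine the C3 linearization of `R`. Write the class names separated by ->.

R -> J -> E -> M -> O -> B -> C -> D -> H -> P -> object

L[R] = R + merge(L[J], L[M], L[B], [J M B])
  take J:  [J E O B C H P object] + [M O B C D H P object] + [B H P object] + [J M B]
  take E:  [E O B C H P object] + [M O B C D H P object] + [B H P object] + [M B]
  take M:  [O B C H P object] + [M O B C D H P object] + [B H P object] + [M B]
  take O:  [O B C H P object] + [O B C D H P object] + [B H P object] + [B]
  take B:  [B C H P object] + [B C D H P object] + [B H P object] + [B]
  take C:  [C H P object] + [C D H P object] + [H P object]
  take D:  [H P object] + [D H P object] + [H P object]
  take H:  [H P object] + [H P object] + [H P object]
  take P:  [P object] + [P object] + [P object]
  take object:  [object] + [object] + [object]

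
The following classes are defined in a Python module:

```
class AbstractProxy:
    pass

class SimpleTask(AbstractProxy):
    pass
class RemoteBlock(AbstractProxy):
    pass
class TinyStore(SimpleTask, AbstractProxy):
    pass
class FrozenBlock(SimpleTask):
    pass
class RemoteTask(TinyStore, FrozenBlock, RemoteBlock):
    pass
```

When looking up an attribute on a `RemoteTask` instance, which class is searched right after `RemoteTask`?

TinyStore

L[RemoteTask] = RemoteTask + merge(L[TinyStore], L[FrozenBlock], L[RemoteBlock], [TinyStore FrozenBlock RemoteBlock])
  take TinyStore:  [TinyStore SimpleTask AbstractProxy object] + [FrozenBlock SimpleTask AbstractProxy object] + [RemoteBlock AbstractProxy object] + [TinyStore FrozenBlock RemoteBlock]
  take FrozenBlock:  [SimpleTask AbstractProxy object] + [FrozenBlock SimpleTask AbstractProxy object] + [RemoteBlock AbstractProxy object] + [FrozenBlock RemoteBlock]
  take SimpleTask:  [SimpleTask AbstractProxy object] + [SimpleTask AbstractProxy object] + [RemoteBlock AbstractProxy object] + [RemoteBlock]
  take RemoteBlock:  [AbstractProxy object] + [AbstractProxy object] + [RemoteBlock AbstractProxy object] + [RemoteBlock]
  take AbstractProxy:  [AbstractProxy object] + [AbstractProxy object] + [AbstractProxy object]
  take object:  [object] + [object] + [object]
MRO: RemoteTask TinyStore FrozenBlock SimpleTask RemoteBlock AbstractProxy object
RemoteTask is at position 0; next is TinyStore.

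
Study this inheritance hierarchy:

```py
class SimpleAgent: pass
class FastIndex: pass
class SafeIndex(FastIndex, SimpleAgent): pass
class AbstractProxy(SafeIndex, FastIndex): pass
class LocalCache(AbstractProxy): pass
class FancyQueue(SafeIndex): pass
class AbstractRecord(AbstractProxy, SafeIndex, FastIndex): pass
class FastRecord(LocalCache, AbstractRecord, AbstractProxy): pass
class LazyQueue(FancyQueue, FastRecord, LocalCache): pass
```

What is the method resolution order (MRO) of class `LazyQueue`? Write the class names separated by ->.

L[LazyQueue] = LazyQueue + merge(L[FancyQueue], L[FastRecord], L[LocalCache], [FancyQueue FastRecord LocalCache])
  take FancyQueue:  [FancyQueue SafeIndex FastIndex SimpleAgent object] + [FastRecord LocalCache AbstractRecord AbstractProxy SafeIndex FastIndex SimpleAgent object] + [LocalCache AbstractProxy SafeIndex FastIndex SimpleAgent object] + [FancyQueue FastRecord LocalCache]
  take FastRecord:  [SafeIndex FastIndex SimpleAgent object] + [FastRecord LocalCache AbstractRecord AbstractProxy SafeIndex FastIndex SimpleAgent object] + [LocalCache AbstractProxy SafeIndex FastIndex SimpleAgent object] + [FastRecord LocalCache]
  take LocalCache:  [SafeIndex FastIndex SimpleAgent object] + [LocalCache AbstractRecord AbstractProxy SafeIndex FastIndex SimpleAgent object] + [LocalCache AbstractProxy SafeIndex FastIndex SimpleAgent object] + [LocalCache]
  take AbstractRecord:  [SafeIndex FastIndex SimpleAgent object] + [AbstractRecord AbstractProxy SafeIndex FastIndex SimpleAgent object] + [AbstractProxy SafeIndex FastIndex SimpleAgent object]
  take AbstractProxy:  [SafeIndex FastIndex SimpleAgent object] + [AbstractProxy SafeIndex FastIndex SimpleAgent object] + [AbstractProxy SafeIndex FastIndex SimpleAgent object]
  take SafeIndex:  [SafeIndex FastIndex SimpleAgent object] + [SafeIndex FastIndex SimpleAgent object] + [SafeIndex FastIndex SimpleAgent object]
  take FastIndex:  [FastIndex SimpleAgent object] + [FastIndex SimpleAgent object] + [FastIndex SimpleAgent object]
  take SimpleAgent:  [SimpleAgent object] + [SimpleAgent object] + [SimpleAgent object]
  take object:  [object] + [object] + [object]

LazyQueue -> FancyQueue -> FastRecord -> LocalCache -> AbstractRecord -> AbstractProxy -> SafeIndex -> FastIndex -> SimpleAgent -> object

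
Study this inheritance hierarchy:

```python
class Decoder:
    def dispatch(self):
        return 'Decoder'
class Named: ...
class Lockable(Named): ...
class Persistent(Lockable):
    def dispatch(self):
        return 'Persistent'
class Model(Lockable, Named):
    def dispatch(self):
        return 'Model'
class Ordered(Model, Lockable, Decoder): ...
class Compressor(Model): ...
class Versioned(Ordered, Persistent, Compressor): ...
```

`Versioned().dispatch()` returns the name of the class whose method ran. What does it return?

Persistent

L[Versioned] = Versioned + merge(L[Ordered], L[Persistent], L[Compressor], [Ordered Persistent Compressor])
  take Ordered:  [Ordered Model Lockable Named Decoder object] + [Persistent Lockable Named object] + [Compressor Model Lockable Named object] + [Ordered Persistent Compressor]
  take Persistent:  [Model Lockable Named Decoder object] + [Persistent Lockable Named object] + [Compressor Model Lockable Named object] + [Persistent Compressor]
  take Compressor:  [Model Lockable Named Decoder object] + [Lockable Named object] + [Compressor Model Lockable Named object] + [Compressor]
  take Model:  [Model Lockable Named Decoder object] + [Lockable Named object] + [Model Lockable Named object]
  take Lockable:  [Lockable Named Decoder object] + [Lockable Named object] + [Lockable Named object]
  take Named:  [Named Decoder object] + [Named object] + [Named object]
  take Decoder:  [Decoder object] + [object] + [object]
  take object:  [object] + [object] + [object]
MRO: Versioned Ordered Persistent Compressor Model Lockable Named Decoder object
dispatch is defined in: Decoder, Model, Persistent. First along the MRO is Persistent.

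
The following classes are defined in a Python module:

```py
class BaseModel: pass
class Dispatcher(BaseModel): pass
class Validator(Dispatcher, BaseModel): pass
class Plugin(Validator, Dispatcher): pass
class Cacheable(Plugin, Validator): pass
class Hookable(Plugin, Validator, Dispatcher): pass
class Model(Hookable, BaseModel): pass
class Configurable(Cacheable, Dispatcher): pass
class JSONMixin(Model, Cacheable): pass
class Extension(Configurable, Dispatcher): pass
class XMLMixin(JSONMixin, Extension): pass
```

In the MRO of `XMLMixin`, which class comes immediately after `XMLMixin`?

JSONMixin

L[XMLMixin] = XMLMixin + merge(L[JSONMixin], L[Extension], [JSONMixin Extension])
  take JSONMixin:  [JSONMixin Model Hookable Cacheable Plugin Validator Dispatcher BaseModel object] + [Extension Configurable Cacheable Plugin Validator Dispatcher BaseModel object] + [JSONMixin Extension]
  take Model:  [Model Hookable Cacheable Plugin Validator Dispatcher BaseModel object] + [Extension Configurable Cacheable Plugin Validator Dispatcher BaseModel object] + [Extension]
  take Hookable:  [Hookable Cacheable Plugin Validator Dispatcher BaseModel object] + [Extension Configurable Cacheable Plugin Validator Dispatcher BaseModel object] + [Extension]
  take Extension:  [Cacheable Plugin Validator Dispatcher BaseModel object] + [Extension Configurable Cacheable Plugin Validator Dispatcher BaseModel object] + [Extension]
  take Configurable:  [Cacheable Plugin Validator Dispatcher BaseModel object] + [Configurable Cacheable Plugin Validator Dispatcher BaseModel object]
  take Cacheable:  [Cacheable Plugin Validator Dispatcher BaseModel object] + [Cacheable Plugin Validator Dispatcher BaseModel object]
  take Plugin:  [Plugin Validator Dispatcher BaseModel object] + [Plugin Validator Dispatcher BaseModel object]
  take Validator:  [Validator Dispatcher BaseModel object] + [Validator Dispatcher BaseModel object]
  take Dispatcher:  [Dispatcher BaseModel object] + [Dispatcher BaseModel object]
  take BaseModel:  [BaseModel object] + [BaseModel object]
  take object:  [object] + [object]
MRO: XMLMixin JSONMixin Model Hookable Extension Configurable Cacheable Plugin Validator Dispatcher BaseModel object
XMLMixin is at position 0; next is JSONMixin.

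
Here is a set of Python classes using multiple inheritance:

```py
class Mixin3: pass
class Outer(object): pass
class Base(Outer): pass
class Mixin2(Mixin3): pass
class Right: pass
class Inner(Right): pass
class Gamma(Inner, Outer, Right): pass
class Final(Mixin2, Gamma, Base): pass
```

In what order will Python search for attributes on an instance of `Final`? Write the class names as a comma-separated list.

L[Final] = Final + merge(L[Mixin2], L[Gamma], L[Base], [Mixin2 Gamma Base])
  take Mixin2:  [Mixin2 Mixin3 object] + [Gamma Inner Outer Right object] + [Base Outer object] + [Mixin2 Gamma Base]
  take Mixin3:  [Mixin3 object] + [Gamma Inner Outer Right object] + [Base Outer object] + [Gamma Base]
  take Gamma:  [object] + [Gamma Inner Outer Right object] + [Base Outer object] + [Gamma Base]
  take Inner:  [object] + [Inner Outer Right object] + [Base Outer object] + [Base]
  take Base:  [object] + [Outer Right object] + [Base Outer object] + [Base]
  take Outer:  [object] + [Outer Right object] + [Outer object]
  take Right:  [object] + [Right object] + [object]
  take object:  [object] + [object] + [object]

Final, Mixin2, Mixin3, Gamma, Inner, Base, Outer, Right, object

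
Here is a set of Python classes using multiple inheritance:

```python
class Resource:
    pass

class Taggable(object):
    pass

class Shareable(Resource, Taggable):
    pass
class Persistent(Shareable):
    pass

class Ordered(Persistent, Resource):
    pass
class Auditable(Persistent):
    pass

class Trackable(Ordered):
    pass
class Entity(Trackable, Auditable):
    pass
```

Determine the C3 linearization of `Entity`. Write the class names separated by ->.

L[Entity] = Entity + merge(L[Trackable], L[Auditable], [Trackable Auditable])
  take Trackable:  [Trackable Ordered Persistent Shareable Resource Taggable object] + [Auditable Persistent Shareable Resource Taggable object] + [Trackable Auditable]
  take Ordered:  [Ordered Persistent Shareable Resource Taggable object] + [Auditable Persistent Shareable Resource Taggable object] + [Auditable]
  take Auditable:  [Persistent Shareable Resource Taggable object] + [Auditable Persistent Shareable Resource Taggable object] + [Auditable]
  take Persistent:  [Persistent Shareable Resource Taggable object] + [Persistent Shareable Resource Taggable object]
  take Shareable:  [Shareable Resource Taggable object] + [Shareable Resource Taggable object]
  take Resource:  [Resource Taggable object] + [Resource Taggable object]
  take Taggable:  [Taggable object] + [Taggable object]
  take object:  [object] + [object]

Entity -> Trackable -> Ordered -> Auditable -> Persistent -> Shareable -> Resource -> Taggable -> object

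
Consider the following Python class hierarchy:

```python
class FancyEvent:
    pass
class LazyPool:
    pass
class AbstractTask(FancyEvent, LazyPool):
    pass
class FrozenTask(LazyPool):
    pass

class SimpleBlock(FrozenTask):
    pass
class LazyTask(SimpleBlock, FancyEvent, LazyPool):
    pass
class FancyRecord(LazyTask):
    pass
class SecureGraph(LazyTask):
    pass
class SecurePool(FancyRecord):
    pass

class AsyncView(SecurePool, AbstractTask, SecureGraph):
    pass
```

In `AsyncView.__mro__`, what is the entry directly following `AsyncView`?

L[AsyncView] = AsyncView + merge(L[SecurePool], L[AbstractTask], L[SecureGraph], [SecurePool AbstractTask SecureGraph])
  take SecurePool:  [SecurePool FancyRecord LazyTask SimpleBlock FrozenTask FancyEvent LazyPool object] + [AbstractTask FancyEvent LazyPool object] + [SecureGraph LazyTask SimpleBlock FrozenTask FancyEvent LazyPool object] + [SecurePool AbstractTask SecureGraph]
  take FancyRecord:  [FancyRecord LazyTask SimpleBlock FrozenTask FancyEvent LazyPool object] + [AbstractTask FancyEvent LazyPool object] + [SecureGraph LazyTask SimpleBlock FrozenTask FancyEvent LazyPool object] + [AbstractTask SecureGraph]
  take AbstractTask:  [LazyTask SimpleBlock FrozenTask FancyEvent LazyPool object] + [AbstractTask FancyEvent LazyPool object] + [SecureGraph LazyTask SimpleBlock FrozenTask FancyEvent LazyPool object] + [AbstractTask SecureGraph]
  take SecureGraph:  [LazyTask SimpleBlock FrozenTask FancyEvent LazyPool object] + [FancyEvent LazyPool object] + [SecureGraph LazyTask SimpleBlock FrozenTask FancyEvent LazyPool object] + [SecureGraph]
  take LazyTask:  [LazyTask SimpleBlock FrozenTask FancyEvent LazyPool object] + [FancyEvent LazyPool object] + [LazyTask SimpleBlock FrozenTask FancyEvent LazyPool object]
  take SimpleBlock:  [SimpleBlock FrozenTask FancyEvent LazyPool object] + [FancyEvent LazyPool object] + [SimpleBlock FrozenTask FancyEvent LazyPool object]
  take FrozenTask:  [FrozenTask FancyEvent LazyPool object] + [FancyEvent LazyPool object] + [FrozenTask FancyEvent LazyPool object]
  take FancyEvent:  [FancyEvent LazyPool object] + [FancyEvent LazyPool object] + [FancyEvent LazyPool object]
  take LazyPool:  [LazyPool object] + [LazyPool object] + [LazyPool object]
  take object:  [object] + [object] + [object]
MRO: AsyncView SecurePool FancyRecord AbstractTask SecureGraph LazyTask SimpleBlock FrozenTask FancyEvent LazyPool object
AsyncView is at position 0; next is SecurePool.

SecurePool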